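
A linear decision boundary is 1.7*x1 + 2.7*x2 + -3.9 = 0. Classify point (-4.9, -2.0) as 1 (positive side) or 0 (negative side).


Compute 1.7 * -4.9 + 2.7 * -2.0 + -3.9
= -8.33 + -5.4 + -3.9
= -17.63
Since -17.63 < 0, the point is on the negative side.

0


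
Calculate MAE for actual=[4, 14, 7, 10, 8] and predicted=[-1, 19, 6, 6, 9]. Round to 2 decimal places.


Absolute errors: [5, 5, 1, 4, 1]
Sum of absolute errors = 16
MAE = 16 / 5 = 3.20

3.20


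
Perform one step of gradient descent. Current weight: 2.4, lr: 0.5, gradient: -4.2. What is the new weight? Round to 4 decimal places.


w_new = w_old - lr * gradient
= 2.4 - 0.5 * -4.2
= 2.4 - (-2.1)
= 4.5000

4.5000


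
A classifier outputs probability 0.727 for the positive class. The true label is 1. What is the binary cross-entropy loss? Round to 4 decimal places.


For y=1: Loss = -log(p)
= -log(0.727)
= -(-0.3188)
= 0.3188

0.3188


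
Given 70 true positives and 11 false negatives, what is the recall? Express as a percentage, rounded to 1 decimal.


Recall = TP / (TP + FN) * 100
= 70 / (70 + 11)
= 70 / 81
= 0.8642
= 86.4%

86.4


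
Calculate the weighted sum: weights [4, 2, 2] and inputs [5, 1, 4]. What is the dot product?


Element-wise products:
4 * 5 = 20
2 * 1 = 2
2 * 4 = 8
Sum = 20 + 2 + 8
= 30

30


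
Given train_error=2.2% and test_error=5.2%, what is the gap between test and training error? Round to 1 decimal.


Generalization gap = test_error - train_error
= 5.2 - 2.2
= 3.0%
A moderate gap.

3.0


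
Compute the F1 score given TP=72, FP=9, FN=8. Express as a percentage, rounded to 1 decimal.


Precision = TP / (TP + FP) = 72 / 81 = 0.8889
Recall = TP / (TP + FN) = 72 / 80 = 0.9
F1 = 2 * P * R / (P + R)
= 2 * 0.8889 * 0.9 / (0.8889 + 0.9)
= 1.6 / 1.7889
= 0.8944
As percentage: 89.4%

89.4


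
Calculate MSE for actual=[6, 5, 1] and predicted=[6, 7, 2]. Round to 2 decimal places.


Differences: [0, -2, -1]
Squared errors: [0, 4, 1]
Sum of squared errors = 5
MSE = 5 / 3 = 1.67

1.67


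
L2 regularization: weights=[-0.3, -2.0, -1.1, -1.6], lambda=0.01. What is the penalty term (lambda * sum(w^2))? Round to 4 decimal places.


Squaring each weight:
(-0.3)^2 = 0.09
(-2.0)^2 = 4.0
(-1.1)^2 = 1.21
(-1.6)^2 = 2.56
Sum of squares = 7.86
Penalty = 0.01 * 7.86 = 0.0786

0.0786


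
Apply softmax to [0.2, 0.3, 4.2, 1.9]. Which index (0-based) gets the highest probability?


Softmax is a monotonic transformation, so it preserves the argmax.
We need to find the index of the maximum logit.
Index 0: 0.2
Index 1: 0.3
Index 2: 4.2
Index 3: 1.9
Maximum logit = 4.2 at index 2

2


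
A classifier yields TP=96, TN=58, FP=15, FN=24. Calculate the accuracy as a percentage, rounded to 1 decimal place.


Accuracy = (TP + TN) / (TP + TN + FP + FN) * 100
= (96 + 58) / (96 + 58 + 15 + 24)
= 154 / 193
= 0.7979
= 79.8%

79.8


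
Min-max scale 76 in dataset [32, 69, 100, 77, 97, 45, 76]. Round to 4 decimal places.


Min = 32, Max = 100
Range = 100 - 32 = 68
Scaled = (x - min) / (max - min)
= (76 - 32) / 68
= 44 / 68
= 0.6471

0.6471


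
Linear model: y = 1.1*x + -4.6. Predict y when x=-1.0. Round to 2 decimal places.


y = 1.1 * -1.0 + (-4.6)
= -1.1 + (-4.6)
= -5.70

-5.70


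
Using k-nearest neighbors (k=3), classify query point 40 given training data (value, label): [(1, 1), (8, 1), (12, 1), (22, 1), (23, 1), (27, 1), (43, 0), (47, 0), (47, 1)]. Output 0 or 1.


Distances from query 40:
Point 43 (class 0): distance = 3
Point 47 (class 0): distance = 7
Point 47 (class 1): distance = 7
K=3 nearest neighbors: classes = [0, 0, 1]
Votes for class 1: 1 / 3
Majority vote => class 0

0


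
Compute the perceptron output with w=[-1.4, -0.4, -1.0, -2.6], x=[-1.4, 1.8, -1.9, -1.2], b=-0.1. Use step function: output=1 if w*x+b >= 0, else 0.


z = w . x + b
= -1.4*-1.4 + -0.4*1.8 + -1.0*-1.9 + -2.6*-1.2 + -0.1
= 1.96 + -0.72 + 1.9 + 3.12 + -0.1
= 6.26 + -0.1
= 6.16
Since z = 6.16 >= 0, output = 1

1


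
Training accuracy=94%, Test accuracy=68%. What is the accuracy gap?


Gap = train_accuracy - test_accuracy
= 94 - 68
= 26%
This large gap strongly indicates overfitting.

26


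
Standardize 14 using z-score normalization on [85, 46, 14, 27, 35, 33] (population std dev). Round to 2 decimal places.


Mean = (85 + 46 + 14 + 27 + 35 + 33) / 6 = 40.0
Variance = sum((x_i - mean)^2) / n = 496.6667
Std = sqrt(496.6667) = 22.286
Z = (x - mean) / std
= (14 - 40.0) / 22.286
= -26.0 / 22.286
= -1.17

-1.17


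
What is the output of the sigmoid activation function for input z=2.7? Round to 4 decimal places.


sigmoid(z) = 1 / (1 + exp(-z))
exp(-(2.7)) = exp(-2.7) = 0.0672
1 + 0.0672 = 1.0672
1 / 1.0672 = 0.9370

0.9370


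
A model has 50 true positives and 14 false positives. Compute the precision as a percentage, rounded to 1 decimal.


Precision = TP / (TP + FP) * 100
= 50 / (50 + 14)
= 50 / 64
= 0.7812
= 78.1%

78.1


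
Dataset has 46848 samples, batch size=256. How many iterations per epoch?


Iterations per epoch = dataset_size / batch_size
= 46848 / 256
= 183

183


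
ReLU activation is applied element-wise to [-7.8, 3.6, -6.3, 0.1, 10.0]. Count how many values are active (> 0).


ReLU(x) = max(0, x) for each element:
ReLU(-7.8) = 0
ReLU(3.6) = 3.6
ReLU(-6.3) = 0
ReLU(0.1) = 0.1
ReLU(10.0) = 10.0
Active neurons (>0): 3

3


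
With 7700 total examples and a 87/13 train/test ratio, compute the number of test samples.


Train samples = 7700 * 87% = 6699
Test samples = 7700 - 6699
= 1001

1001


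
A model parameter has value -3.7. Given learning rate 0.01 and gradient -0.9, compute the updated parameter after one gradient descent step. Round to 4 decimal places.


w_new = w_old - lr * gradient
= -3.7 - 0.01 * -0.9
= -3.7 - (-0.009)
= -3.6910

-3.6910


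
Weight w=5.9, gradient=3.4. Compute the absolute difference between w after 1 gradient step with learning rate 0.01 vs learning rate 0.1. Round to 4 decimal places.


With lr=0.01: w_new = 5.9 - 0.01 * 3.4 = 5.866
With lr=0.1: w_new = 5.9 - 0.1 * 3.4 = 5.56
Absolute difference = |5.866 - 5.56|
= 0.3060

0.3060


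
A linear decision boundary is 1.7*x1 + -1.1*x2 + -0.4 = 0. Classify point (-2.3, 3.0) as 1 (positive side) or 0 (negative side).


Compute 1.7 * -2.3 + -1.1 * 3.0 + -0.4
= -3.91 + -3.3 + -0.4
= -7.61
Since -7.61 < 0, the point is on the negative side.

0


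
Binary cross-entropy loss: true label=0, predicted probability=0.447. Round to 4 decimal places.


For y=0: Loss = -log(1-p)
= -log(1 - 0.447)
= -log(0.553)
= -(-0.5924)
= 0.5924

0.5924


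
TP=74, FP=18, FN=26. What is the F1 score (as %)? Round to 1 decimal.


Precision = TP / (TP + FP) = 74 / 92 = 0.8043
Recall = TP / (TP + FN) = 74 / 100 = 0.74
F1 = 2 * P * R / (P + R)
= 2 * 0.8043 * 0.74 / (0.8043 + 0.74)
= 1.1904 / 1.5443
= 0.7708
As percentage: 77.1%

77.1


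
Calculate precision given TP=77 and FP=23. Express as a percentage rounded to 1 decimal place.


Precision = TP / (TP + FP) * 100
= 77 / (77 + 23)
= 77 / 100
= 0.77
= 77.0%

77.0


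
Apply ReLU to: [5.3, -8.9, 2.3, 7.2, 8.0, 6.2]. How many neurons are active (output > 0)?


ReLU(x) = max(0, x) for each element:
ReLU(5.3) = 5.3
ReLU(-8.9) = 0
ReLU(2.3) = 2.3
ReLU(7.2) = 7.2
ReLU(8.0) = 8.0
ReLU(6.2) = 6.2
Active neurons (>0): 5

5


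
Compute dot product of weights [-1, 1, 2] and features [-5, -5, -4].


Element-wise products:
-1 * -5 = 5
1 * -5 = -5
2 * -4 = -8
Sum = 5 + -5 + -8
= -8

-8


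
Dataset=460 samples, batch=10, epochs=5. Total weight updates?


Iterations per epoch = 460 / 10 = 46
Total updates = iterations_per_epoch * epochs
= 46 * 5
= 230

230


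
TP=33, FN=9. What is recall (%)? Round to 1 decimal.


Recall = TP / (TP + FN) * 100
= 33 / (33 + 9)
= 33 / 42
= 0.7857
= 78.6%

78.6


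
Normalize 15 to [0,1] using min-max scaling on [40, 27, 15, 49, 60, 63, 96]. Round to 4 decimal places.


Min = 15, Max = 96
Range = 96 - 15 = 81
Scaled = (x - min) / (max - min)
= (15 - 15) / 81
= 0 / 81
= 0.0000

0.0000


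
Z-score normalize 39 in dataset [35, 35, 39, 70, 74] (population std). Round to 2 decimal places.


Mean = (35 + 35 + 39 + 70 + 74) / 5 = 50.6
Variance = sum((x_i - mean)^2) / n = 309.04
Std = sqrt(309.04) = 17.5795
Z = (x - mean) / std
= (39 - 50.6) / 17.5795
= -11.6 / 17.5795
= -0.66

-0.66


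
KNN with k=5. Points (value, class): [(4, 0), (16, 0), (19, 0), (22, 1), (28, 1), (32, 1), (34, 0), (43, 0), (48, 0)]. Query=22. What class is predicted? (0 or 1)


Distances from query 22:
Point 22 (class 1): distance = 0
Point 19 (class 0): distance = 3
Point 16 (class 0): distance = 6
Point 28 (class 1): distance = 6
Point 32 (class 1): distance = 10
K=5 nearest neighbors: classes = [1, 0, 0, 1, 1]
Votes for class 1: 3 / 5
Majority vote => class 1

1


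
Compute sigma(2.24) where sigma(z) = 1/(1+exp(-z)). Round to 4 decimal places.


sigmoid(z) = 1 / (1 + exp(-z))
exp(-(2.24)) = exp(-2.24) = 0.1065
1 + 0.1065 = 1.1065
1 / 1.1065 = 0.9038

0.9038


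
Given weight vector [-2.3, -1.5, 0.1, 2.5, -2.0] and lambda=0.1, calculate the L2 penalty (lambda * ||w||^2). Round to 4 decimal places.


Squaring each weight:
(-2.3)^2 = 5.29
(-1.5)^2 = 2.25
0.1^2 = 0.01
2.5^2 = 6.25
(-2.0)^2 = 4.0
Sum of squares = 17.8
Penalty = 0.1 * 17.8 = 1.7800

1.7800


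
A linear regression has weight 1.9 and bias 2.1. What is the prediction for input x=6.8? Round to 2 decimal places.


y = 1.9 * 6.8 + (2.1)
= 12.92 + (2.1)
= 15.02

15.02


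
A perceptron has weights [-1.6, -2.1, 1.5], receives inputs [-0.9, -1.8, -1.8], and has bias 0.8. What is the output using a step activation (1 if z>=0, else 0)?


z = w . x + b
= -1.6*-0.9 + -2.1*-1.8 + 1.5*-1.8 + 0.8
= 1.44 + 3.78 + -2.7 + 0.8
= 2.52 + 0.8
= 3.32
Since z = 3.32 >= 0, output = 1

1


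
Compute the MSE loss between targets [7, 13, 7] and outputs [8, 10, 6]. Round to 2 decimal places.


Differences: [-1, 3, 1]
Squared errors: [1, 9, 1]
Sum of squared errors = 11
MSE = 11 / 3 = 3.67

3.67


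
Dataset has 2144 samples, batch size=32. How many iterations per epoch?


Iterations per epoch = dataset_size / batch_size
= 2144 / 32
= 67

67


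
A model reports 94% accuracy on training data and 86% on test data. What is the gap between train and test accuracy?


Gap = train_accuracy - test_accuracy
= 94 - 86
= 8%
This moderate gap may indicate mild overfitting.

8


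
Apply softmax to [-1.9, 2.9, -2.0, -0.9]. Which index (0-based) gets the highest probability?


Softmax is a monotonic transformation, so it preserves the argmax.
We need to find the index of the maximum logit.
Index 0: -1.9
Index 1: 2.9
Index 2: -2.0
Index 3: -0.9
Maximum logit = 2.9 at index 1

1


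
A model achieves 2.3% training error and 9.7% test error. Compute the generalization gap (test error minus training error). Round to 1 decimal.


Generalization gap = test_error - train_error
= 9.7 - 2.3
= 7.4%
A moderate gap.

7.4


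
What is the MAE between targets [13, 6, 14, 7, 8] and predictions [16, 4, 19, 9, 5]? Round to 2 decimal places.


Absolute errors: [3, 2, 5, 2, 3]
Sum of absolute errors = 15
MAE = 15 / 5 = 3.00

3.00


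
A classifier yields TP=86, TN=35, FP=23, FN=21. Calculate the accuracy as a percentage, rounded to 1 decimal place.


Accuracy = (TP + TN) / (TP + TN + FP + FN) * 100
= (86 + 35) / (86 + 35 + 23 + 21)
= 121 / 165
= 0.7333
= 73.3%

73.3


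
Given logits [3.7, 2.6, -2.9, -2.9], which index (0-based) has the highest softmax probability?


Softmax is a monotonic transformation, so it preserves the argmax.
We need to find the index of the maximum logit.
Index 0: 3.7
Index 1: 2.6
Index 2: -2.9
Index 3: -2.9
Maximum logit = 3.7 at index 0

0


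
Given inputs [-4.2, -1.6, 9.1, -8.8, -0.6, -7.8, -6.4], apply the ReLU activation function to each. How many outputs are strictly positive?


ReLU(x) = max(0, x) for each element:
ReLU(-4.2) = 0
ReLU(-1.6) = 0
ReLU(9.1) = 9.1
ReLU(-8.8) = 0
ReLU(-0.6) = 0
ReLU(-7.8) = 0
ReLU(-6.4) = 0
Active neurons (>0): 1

1


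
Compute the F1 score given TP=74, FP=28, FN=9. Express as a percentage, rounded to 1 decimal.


Precision = TP / (TP + FP) = 74 / 102 = 0.7255
Recall = TP / (TP + FN) = 74 / 83 = 0.8916
F1 = 2 * P * R / (P + R)
= 2 * 0.7255 * 0.8916 / (0.7255 + 0.8916)
= 1.2936 / 1.6171
= 0.8
As percentage: 80.0%

80.0


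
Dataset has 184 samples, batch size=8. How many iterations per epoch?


Iterations per epoch = dataset_size / batch_size
= 184 / 8
= 23

23


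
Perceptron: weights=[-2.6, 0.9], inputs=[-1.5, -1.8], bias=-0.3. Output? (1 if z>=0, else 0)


z = w . x + b
= -2.6*-1.5 + 0.9*-1.8 + -0.3
= 3.9 + -1.62 + -0.3
= 2.28 + -0.3
= 1.98
Since z = 1.98 >= 0, output = 1

1


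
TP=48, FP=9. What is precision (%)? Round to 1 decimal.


Precision = TP / (TP + FP) * 100
= 48 / (48 + 9)
= 48 / 57
= 0.8421
= 84.2%

84.2


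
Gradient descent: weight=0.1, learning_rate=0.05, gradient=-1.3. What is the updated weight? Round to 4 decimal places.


w_new = w_old - lr * gradient
= 0.1 - 0.05 * -1.3
= 0.1 - (-0.065)
= 0.1650

0.1650


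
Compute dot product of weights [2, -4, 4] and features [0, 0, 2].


Element-wise products:
2 * 0 = 0
-4 * 0 = 0
4 * 2 = 8
Sum = 0 + 0 + 8
= 8

8


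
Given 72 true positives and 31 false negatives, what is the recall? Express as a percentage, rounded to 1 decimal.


Recall = TP / (TP + FN) * 100
= 72 / (72 + 31)
= 72 / 103
= 0.699
= 69.9%

69.9


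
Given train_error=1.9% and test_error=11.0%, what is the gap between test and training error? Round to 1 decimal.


Generalization gap = test_error - train_error
= 11.0 - 1.9
= 9.1%
A moderate gap.

9.1


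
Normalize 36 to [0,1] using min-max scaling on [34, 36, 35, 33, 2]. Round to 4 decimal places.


Min = 2, Max = 36
Range = 36 - 2 = 34
Scaled = (x - min) / (max - min)
= (36 - 2) / 34
= 34 / 34
= 1.0000

1.0000


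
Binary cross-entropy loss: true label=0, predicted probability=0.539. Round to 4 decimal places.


For y=0: Loss = -log(1-p)
= -log(1 - 0.539)
= -log(0.461)
= -(-0.7744)
= 0.7744

0.7744


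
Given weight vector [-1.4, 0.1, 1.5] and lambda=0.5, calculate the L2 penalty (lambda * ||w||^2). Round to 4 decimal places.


Squaring each weight:
(-1.4)^2 = 1.96
0.1^2 = 0.01
1.5^2 = 2.25
Sum of squares = 4.22
Penalty = 0.5 * 4.22 = 2.1100

2.1100


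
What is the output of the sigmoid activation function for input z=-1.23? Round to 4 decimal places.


sigmoid(z) = 1 / (1 + exp(-z))
exp(-(-1.23)) = exp(1.23) = 3.4212
1 + 3.4212 = 4.4212
1 / 4.4212 = 0.2262

0.2262


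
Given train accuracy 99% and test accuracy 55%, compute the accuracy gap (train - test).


Gap = train_accuracy - test_accuracy
= 99 - 55
= 44%
This large gap strongly indicates overfitting.

44


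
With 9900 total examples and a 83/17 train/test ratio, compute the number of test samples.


Train samples = 9900 * 83% = 8217
Test samples = 9900 - 8217
= 1683

1683


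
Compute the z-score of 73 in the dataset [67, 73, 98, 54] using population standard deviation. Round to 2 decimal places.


Mean = (67 + 73 + 98 + 54) / 4 = 73.0
Variance = sum((x_i - mean)^2) / n = 255.5
Std = sqrt(255.5) = 15.9844
Z = (x - mean) / std
= (73 - 73.0) / 15.9844
= 0.0 / 15.9844
= 0.00

0.00


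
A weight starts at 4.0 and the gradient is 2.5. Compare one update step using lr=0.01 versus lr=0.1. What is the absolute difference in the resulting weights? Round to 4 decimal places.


With lr=0.01: w_new = 4.0 - 0.01 * 2.5 = 3.975
With lr=0.1: w_new = 4.0 - 0.1 * 2.5 = 3.75
Absolute difference = |3.975 - 3.75|
= 0.2250

0.2250


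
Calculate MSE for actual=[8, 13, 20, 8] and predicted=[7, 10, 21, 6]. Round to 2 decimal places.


Differences: [1, 3, -1, 2]
Squared errors: [1, 9, 1, 4]
Sum of squared errors = 15
MSE = 15 / 4 = 3.75

3.75


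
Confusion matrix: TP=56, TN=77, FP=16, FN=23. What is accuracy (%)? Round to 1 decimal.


Accuracy = (TP + TN) / (TP + TN + FP + FN) * 100
= (56 + 77) / (56 + 77 + 16 + 23)
= 133 / 172
= 0.7733
= 77.3%

77.3


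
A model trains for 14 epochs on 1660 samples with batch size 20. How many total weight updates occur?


Iterations per epoch = 1660 / 20 = 83
Total updates = iterations_per_epoch * epochs
= 83 * 14
= 1162

1162


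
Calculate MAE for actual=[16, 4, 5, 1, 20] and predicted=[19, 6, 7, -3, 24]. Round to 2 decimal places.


Absolute errors: [3, 2, 2, 4, 4]
Sum of absolute errors = 15
MAE = 15 / 5 = 3.00

3.00


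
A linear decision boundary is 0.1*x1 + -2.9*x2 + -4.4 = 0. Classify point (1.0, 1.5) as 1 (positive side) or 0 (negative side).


Compute 0.1 * 1.0 + -2.9 * 1.5 + -4.4
= 0.1 + -4.35 + -4.4
= -8.65
Since -8.65 < 0, the point is on the negative side.

0


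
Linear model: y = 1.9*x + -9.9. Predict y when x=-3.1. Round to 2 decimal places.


y = 1.9 * -3.1 + (-9.9)
= -5.89 + (-9.9)
= -15.79

-15.79


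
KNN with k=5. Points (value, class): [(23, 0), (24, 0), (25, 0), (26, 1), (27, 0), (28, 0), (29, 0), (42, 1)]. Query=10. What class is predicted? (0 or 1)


Distances from query 10:
Point 23 (class 0): distance = 13
Point 24 (class 0): distance = 14
Point 25 (class 0): distance = 15
Point 26 (class 1): distance = 16
Point 27 (class 0): distance = 17
K=5 nearest neighbors: classes = [0, 0, 0, 1, 0]
Votes for class 1: 1 / 5
Majority vote => class 0

0


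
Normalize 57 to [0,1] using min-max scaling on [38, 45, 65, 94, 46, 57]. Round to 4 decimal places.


Min = 38, Max = 94
Range = 94 - 38 = 56
Scaled = (x - min) / (max - min)
= (57 - 38) / 56
= 19 / 56
= 0.3393

0.3393


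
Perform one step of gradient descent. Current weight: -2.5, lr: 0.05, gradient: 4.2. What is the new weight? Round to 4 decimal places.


w_new = w_old - lr * gradient
= -2.5 - 0.05 * 4.2
= -2.5 - (0.21)
= -2.7100

-2.7100


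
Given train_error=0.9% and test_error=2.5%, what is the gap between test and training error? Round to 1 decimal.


Generalization gap = test_error - train_error
= 2.5 - 0.9
= 1.6%
A small gap suggests good generalization.

1.6


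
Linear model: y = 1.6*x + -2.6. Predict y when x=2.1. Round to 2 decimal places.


y = 1.6 * 2.1 + (-2.6)
= 3.36 + (-2.6)
= 0.76

0.76


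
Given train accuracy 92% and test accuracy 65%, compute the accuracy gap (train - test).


Gap = train_accuracy - test_accuracy
= 92 - 65
= 27%
This large gap strongly indicates overfitting.

27


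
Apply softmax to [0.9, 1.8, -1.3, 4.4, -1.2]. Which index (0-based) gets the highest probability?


Softmax is a monotonic transformation, so it preserves the argmax.
We need to find the index of the maximum logit.
Index 0: 0.9
Index 1: 1.8
Index 2: -1.3
Index 3: 4.4
Index 4: -1.2
Maximum logit = 4.4 at index 3

3


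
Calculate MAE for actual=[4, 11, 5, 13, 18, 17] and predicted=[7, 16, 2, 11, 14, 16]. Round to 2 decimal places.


Absolute errors: [3, 5, 3, 2, 4, 1]
Sum of absolute errors = 18
MAE = 18 / 6 = 3.00

3.00


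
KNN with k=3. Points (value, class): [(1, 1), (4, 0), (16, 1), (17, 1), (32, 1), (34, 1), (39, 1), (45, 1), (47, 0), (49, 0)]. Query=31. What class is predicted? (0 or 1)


Distances from query 31:
Point 32 (class 1): distance = 1
Point 34 (class 1): distance = 3
Point 39 (class 1): distance = 8
K=3 nearest neighbors: classes = [1, 1, 1]
Votes for class 1: 3 / 3
Majority vote => class 1

1


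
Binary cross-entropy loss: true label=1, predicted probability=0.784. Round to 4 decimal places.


For y=1: Loss = -log(p)
= -log(0.784)
= -(-0.2433)
= 0.2433

0.2433


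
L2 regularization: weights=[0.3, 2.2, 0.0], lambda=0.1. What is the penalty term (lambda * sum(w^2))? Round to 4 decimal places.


Squaring each weight:
0.3^2 = 0.09
2.2^2 = 4.84
0.0^2 = 0.0
Sum of squares = 4.93
Penalty = 0.1 * 4.93 = 0.4930

0.4930


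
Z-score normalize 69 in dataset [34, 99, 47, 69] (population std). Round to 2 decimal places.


Mean = (34 + 99 + 47 + 69) / 4 = 62.25
Variance = sum((x_i - mean)^2) / n = 606.6875
Std = sqrt(606.6875) = 24.631
Z = (x - mean) / std
= (69 - 62.25) / 24.631
= 6.75 / 24.631
= 0.27

0.27


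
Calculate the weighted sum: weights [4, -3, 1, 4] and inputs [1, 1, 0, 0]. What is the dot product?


Element-wise products:
4 * 1 = 4
-3 * 1 = -3
1 * 0 = 0
4 * 0 = 0
Sum = 4 + -3 + 0 + 0
= 1

1


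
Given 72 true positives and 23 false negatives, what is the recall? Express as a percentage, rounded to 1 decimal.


Recall = TP / (TP + FN) * 100
= 72 / (72 + 23)
= 72 / 95
= 0.7579
= 75.8%

75.8


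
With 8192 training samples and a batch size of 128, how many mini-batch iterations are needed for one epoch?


Iterations per epoch = dataset_size / batch_size
= 8192 / 128
= 64

64


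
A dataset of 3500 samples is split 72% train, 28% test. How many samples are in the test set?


Train samples = 3500 * 72% = 2520
Test samples = 3500 - 2520
= 980

980


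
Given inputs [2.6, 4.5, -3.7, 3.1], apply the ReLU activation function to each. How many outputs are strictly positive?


ReLU(x) = max(0, x) for each element:
ReLU(2.6) = 2.6
ReLU(4.5) = 4.5
ReLU(-3.7) = 0
ReLU(3.1) = 3.1
Active neurons (>0): 3

3


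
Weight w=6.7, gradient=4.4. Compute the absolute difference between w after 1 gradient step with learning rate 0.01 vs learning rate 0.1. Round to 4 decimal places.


With lr=0.01: w_new = 6.7 - 0.01 * 4.4 = 6.656
With lr=0.1: w_new = 6.7 - 0.1 * 4.4 = 6.26
Absolute difference = |6.656 - 6.26|
= 0.3960

0.3960


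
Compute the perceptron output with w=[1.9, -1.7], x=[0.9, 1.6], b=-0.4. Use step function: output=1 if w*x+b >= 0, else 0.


z = w . x + b
= 1.9*0.9 + -1.7*1.6 + -0.4
= 1.71 + -2.72 + -0.4
= -1.01 + -0.4
= -1.41
Since z = -1.41 < 0, output = 0

0


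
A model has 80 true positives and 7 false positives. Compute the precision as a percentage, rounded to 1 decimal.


Precision = TP / (TP + FP) * 100
= 80 / (80 + 7)
= 80 / 87
= 0.9195
= 92.0%

92.0


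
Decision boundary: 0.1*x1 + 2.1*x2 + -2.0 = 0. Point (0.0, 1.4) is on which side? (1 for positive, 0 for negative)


Compute 0.1 * 0.0 + 2.1 * 1.4 + -2.0
= 0.0 + 2.94 + -2.0
= 0.94
Since 0.94 >= 0, the point is on the positive side.

1


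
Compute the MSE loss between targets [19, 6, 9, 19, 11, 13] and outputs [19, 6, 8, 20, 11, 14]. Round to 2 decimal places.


Differences: [0, 0, 1, -1, 0, -1]
Squared errors: [0, 0, 1, 1, 0, 1]
Sum of squared errors = 3
MSE = 3 / 6 = 0.50

0.50


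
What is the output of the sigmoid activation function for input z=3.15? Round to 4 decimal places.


sigmoid(z) = 1 / (1 + exp(-z))
exp(-(3.15)) = exp(-3.15) = 0.0429
1 + 0.0429 = 1.0429
1 / 1.0429 = 0.9589

0.9589


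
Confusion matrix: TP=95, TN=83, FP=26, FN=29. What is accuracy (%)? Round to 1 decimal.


Accuracy = (TP + TN) / (TP + TN + FP + FN) * 100
= (95 + 83) / (95 + 83 + 26 + 29)
= 178 / 233
= 0.7639
= 76.4%

76.4


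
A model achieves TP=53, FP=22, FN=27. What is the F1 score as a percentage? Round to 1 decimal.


Precision = TP / (TP + FP) = 53 / 75 = 0.7067
Recall = TP / (TP + FN) = 53 / 80 = 0.6625
F1 = 2 * P * R / (P + R)
= 2 * 0.7067 * 0.6625 / (0.7067 + 0.6625)
= 0.9363 / 1.3692
= 0.6839
As percentage: 68.4%

68.4


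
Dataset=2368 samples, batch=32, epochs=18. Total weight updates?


Iterations per epoch = 2368 / 32 = 74
Total updates = iterations_per_epoch * epochs
= 74 * 18
= 1332

1332


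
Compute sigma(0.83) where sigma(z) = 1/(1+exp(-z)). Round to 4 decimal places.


sigmoid(z) = 1 / (1 + exp(-z))
exp(-(0.83)) = exp(-0.83) = 0.436
1 + 0.436 = 1.436
1 / 1.436 = 0.6964

0.6964


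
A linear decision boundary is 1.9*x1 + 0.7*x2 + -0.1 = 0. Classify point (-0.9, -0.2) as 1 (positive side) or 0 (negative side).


Compute 1.9 * -0.9 + 0.7 * -0.2 + -0.1
= -1.71 + -0.14 + -0.1
= -1.95
Since -1.95 < 0, the point is on the negative side.

0


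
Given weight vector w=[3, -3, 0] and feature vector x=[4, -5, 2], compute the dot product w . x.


Element-wise products:
3 * 4 = 12
-3 * -5 = 15
0 * 2 = 0
Sum = 12 + 15 + 0
= 27

27


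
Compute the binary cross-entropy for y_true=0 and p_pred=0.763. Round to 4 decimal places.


For y=0: Loss = -log(1-p)
= -log(1 - 0.763)
= -log(0.237)
= -(-1.4397)
= 1.4397

1.4397


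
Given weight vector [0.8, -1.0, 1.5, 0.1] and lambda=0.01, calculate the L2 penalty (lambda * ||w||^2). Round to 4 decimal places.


Squaring each weight:
0.8^2 = 0.64
(-1.0)^2 = 1.0
1.5^2 = 2.25
0.1^2 = 0.01
Sum of squares = 3.9
Penalty = 0.01 * 3.9 = 0.0390

0.0390


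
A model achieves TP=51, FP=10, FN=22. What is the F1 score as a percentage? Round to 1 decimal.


Precision = TP / (TP + FP) = 51 / 61 = 0.8361
Recall = TP / (TP + FN) = 51 / 73 = 0.6986
F1 = 2 * P * R / (P + R)
= 2 * 0.8361 * 0.6986 / (0.8361 + 0.6986)
= 1.1682 / 1.5347
= 0.7612
As percentage: 76.1%

76.1


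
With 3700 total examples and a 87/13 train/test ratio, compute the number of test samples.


Train samples = 3700 * 87% = 3219
Test samples = 3700 - 3219
= 481

481


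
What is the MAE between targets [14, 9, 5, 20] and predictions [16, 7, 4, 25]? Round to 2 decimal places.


Absolute errors: [2, 2, 1, 5]
Sum of absolute errors = 10
MAE = 10 / 4 = 2.50

2.50


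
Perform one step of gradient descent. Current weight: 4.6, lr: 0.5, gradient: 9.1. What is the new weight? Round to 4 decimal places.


w_new = w_old - lr * gradient
= 4.6 - 0.5 * 9.1
= 4.6 - (4.55)
= 0.0500

0.0500


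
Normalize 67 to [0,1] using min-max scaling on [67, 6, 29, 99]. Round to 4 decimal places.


Min = 6, Max = 99
Range = 99 - 6 = 93
Scaled = (x - min) / (max - min)
= (67 - 6) / 93
= 61 / 93
= 0.6559

0.6559


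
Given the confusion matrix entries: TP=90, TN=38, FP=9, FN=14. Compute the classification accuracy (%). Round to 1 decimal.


Accuracy = (TP + TN) / (TP + TN + FP + FN) * 100
= (90 + 38) / (90 + 38 + 9 + 14)
= 128 / 151
= 0.8477
= 84.8%

84.8


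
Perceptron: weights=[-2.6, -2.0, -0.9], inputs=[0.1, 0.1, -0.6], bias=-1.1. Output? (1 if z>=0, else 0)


z = w . x + b
= -2.6*0.1 + -2.0*0.1 + -0.9*-0.6 + -1.1
= -0.26 + -0.2 + 0.54 + -1.1
= 0.08 + -1.1
= -1.02
Since z = -1.02 < 0, output = 0

0


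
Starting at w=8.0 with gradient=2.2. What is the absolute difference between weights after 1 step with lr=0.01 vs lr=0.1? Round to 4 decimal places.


With lr=0.01: w_new = 8.0 - 0.01 * 2.2 = 7.978
With lr=0.1: w_new = 8.0 - 0.1 * 2.2 = 7.78
Absolute difference = |7.978 - 7.78|
= 0.1980

0.1980


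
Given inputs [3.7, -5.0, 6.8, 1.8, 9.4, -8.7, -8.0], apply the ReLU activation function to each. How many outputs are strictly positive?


ReLU(x) = max(0, x) for each element:
ReLU(3.7) = 3.7
ReLU(-5.0) = 0
ReLU(6.8) = 6.8
ReLU(1.8) = 1.8
ReLU(9.4) = 9.4
ReLU(-8.7) = 0
ReLU(-8.0) = 0
Active neurons (>0): 4

4


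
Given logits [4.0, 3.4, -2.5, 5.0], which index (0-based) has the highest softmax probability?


Softmax is a monotonic transformation, so it preserves the argmax.
We need to find the index of the maximum logit.
Index 0: 4.0
Index 1: 3.4
Index 2: -2.5
Index 3: 5.0
Maximum logit = 5.0 at index 3

3


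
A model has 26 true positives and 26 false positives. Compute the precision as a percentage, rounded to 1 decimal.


Precision = TP / (TP + FP) * 100
= 26 / (26 + 26)
= 26 / 52
= 0.5
= 50.0%

50.0


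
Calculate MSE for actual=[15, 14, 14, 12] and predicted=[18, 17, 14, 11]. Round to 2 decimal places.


Differences: [-3, -3, 0, 1]
Squared errors: [9, 9, 0, 1]
Sum of squared errors = 19
MSE = 19 / 4 = 4.75

4.75


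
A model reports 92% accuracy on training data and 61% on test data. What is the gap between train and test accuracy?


Gap = train_accuracy - test_accuracy
= 92 - 61
= 31%
This large gap strongly indicates overfitting.

31


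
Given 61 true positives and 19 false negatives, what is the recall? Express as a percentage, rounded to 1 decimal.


Recall = TP / (TP + FN) * 100
= 61 / (61 + 19)
= 61 / 80
= 0.7625
= 76.3%

76.3


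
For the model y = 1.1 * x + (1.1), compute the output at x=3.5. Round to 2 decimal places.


y = 1.1 * 3.5 + (1.1)
= 3.85 + (1.1)
= 4.95

4.95


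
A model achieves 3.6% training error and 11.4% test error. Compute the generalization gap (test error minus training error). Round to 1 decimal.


Generalization gap = test_error - train_error
= 11.4 - 3.6
= 7.8%
A moderate gap.

7.8


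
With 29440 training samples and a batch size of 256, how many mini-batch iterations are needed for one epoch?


Iterations per epoch = dataset_size / batch_size
= 29440 / 256
= 115

115


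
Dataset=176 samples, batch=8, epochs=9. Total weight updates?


Iterations per epoch = 176 / 8 = 22
Total updates = iterations_per_epoch * epochs
= 22 * 9
= 198

198


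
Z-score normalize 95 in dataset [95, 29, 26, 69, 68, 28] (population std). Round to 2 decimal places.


Mean = (95 + 29 + 26 + 69 + 68 + 28) / 6 = 52.5
Variance = sum((x_i - mean)^2) / n = 695.5833
Std = sqrt(695.5833) = 26.3739
Z = (x - mean) / std
= (95 - 52.5) / 26.3739
= 42.5 / 26.3739
= 1.61

1.61


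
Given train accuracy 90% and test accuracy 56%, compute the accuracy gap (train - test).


Gap = train_accuracy - test_accuracy
= 90 - 56
= 34%
This large gap strongly indicates overfitting.

34


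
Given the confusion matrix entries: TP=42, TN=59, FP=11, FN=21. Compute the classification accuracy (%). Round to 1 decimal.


Accuracy = (TP + TN) / (TP + TN + FP + FN) * 100
= (42 + 59) / (42 + 59 + 11 + 21)
= 101 / 133
= 0.7594
= 75.9%

75.9


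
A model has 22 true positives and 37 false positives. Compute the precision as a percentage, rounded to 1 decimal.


Precision = TP / (TP + FP) * 100
= 22 / (22 + 37)
= 22 / 59
= 0.3729
= 37.3%

37.3


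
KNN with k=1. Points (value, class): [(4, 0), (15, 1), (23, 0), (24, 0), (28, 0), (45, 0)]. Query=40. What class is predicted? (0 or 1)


Distances from query 40:
Point 45 (class 0): distance = 5
K=1 nearest neighbors: classes = [0]
Votes for class 1: 0 / 1
Majority vote => class 0

0


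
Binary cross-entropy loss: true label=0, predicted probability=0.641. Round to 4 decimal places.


For y=0: Loss = -log(1-p)
= -log(1 - 0.641)
= -log(0.359)
= -(-1.0244)
= 1.0244

1.0244


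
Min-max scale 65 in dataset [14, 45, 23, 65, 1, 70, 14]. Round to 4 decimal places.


Min = 1, Max = 70
Range = 70 - 1 = 69
Scaled = (x - min) / (max - min)
= (65 - 1) / 69
= 64 / 69
= 0.9275

0.9275


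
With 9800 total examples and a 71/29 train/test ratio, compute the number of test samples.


Train samples = 9800 * 71% = 6958
Test samples = 9800 - 6958
= 2842

2842


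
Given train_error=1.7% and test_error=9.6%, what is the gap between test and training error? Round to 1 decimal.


Generalization gap = test_error - train_error
= 9.6 - 1.7
= 7.9%
A moderate gap.

7.9


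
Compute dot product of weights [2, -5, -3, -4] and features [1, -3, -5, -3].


Element-wise products:
2 * 1 = 2
-5 * -3 = 15
-3 * -5 = 15
-4 * -3 = 12
Sum = 2 + 15 + 15 + 12
= 44

44


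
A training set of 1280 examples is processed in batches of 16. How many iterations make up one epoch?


Iterations per epoch = dataset_size / batch_size
= 1280 / 16
= 80

80


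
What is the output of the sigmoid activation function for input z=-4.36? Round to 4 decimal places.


sigmoid(z) = 1 / (1 + exp(-z))
exp(-(-4.36)) = exp(4.36) = 78.2571
1 + 78.2571 = 79.2571
1 / 79.2571 = 0.0126

0.0126


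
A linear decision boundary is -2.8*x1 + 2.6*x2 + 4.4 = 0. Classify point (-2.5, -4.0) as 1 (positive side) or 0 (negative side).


Compute -2.8 * -2.5 + 2.6 * -4.0 + 4.4
= 7.0 + -10.4 + 4.4
= 1.0
Since 1.0 >= 0, the point is on the positive side.

1


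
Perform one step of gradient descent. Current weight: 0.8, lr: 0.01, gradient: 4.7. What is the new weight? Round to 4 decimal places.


w_new = w_old - lr * gradient
= 0.8 - 0.01 * 4.7
= 0.8 - (0.047)
= 0.7530

0.7530


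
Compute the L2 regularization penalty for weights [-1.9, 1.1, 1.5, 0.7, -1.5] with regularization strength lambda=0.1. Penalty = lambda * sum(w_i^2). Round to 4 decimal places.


Squaring each weight:
(-1.9)^2 = 3.61
1.1^2 = 1.21
1.5^2 = 2.25
0.7^2 = 0.49
(-1.5)^2 = 2.25
Sum of squares = 9.81
Penalty = 0.1 * 9.81 = 0.9810

0.9810


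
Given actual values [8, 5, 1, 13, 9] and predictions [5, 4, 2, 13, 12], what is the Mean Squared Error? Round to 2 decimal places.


Differences: [3, 1, -1, 0, -3]
Squared errors: [9, 1, 1, 0, 9]
Sum of squared errors = 20
MSE = 20 / 5 = 4.00

4.00


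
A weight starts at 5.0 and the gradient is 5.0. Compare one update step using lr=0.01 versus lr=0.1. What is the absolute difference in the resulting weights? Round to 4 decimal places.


With lr=0.01: w_new = 5.0 - 0.01 * 5.0 = 4.95
With lr=0.1: w_new = 5.0 - 0.1 * 5.0 = 4.5
Absolute difference = |4.95 - 4.5|
= 0.4500

0.4500


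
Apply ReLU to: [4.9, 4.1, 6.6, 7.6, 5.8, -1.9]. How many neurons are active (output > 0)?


ReLU(x) = max(0, x) for each element:
ReLU(4.9) = 4.9
ReLU(4.1) = 4.1
ReLU(6.6) = 6.6
ReLU(7.6) = 7.6
ReLU(5.8) = 5.8
ReLU(-1.9) = 0
Active neurons (>0): 5

5


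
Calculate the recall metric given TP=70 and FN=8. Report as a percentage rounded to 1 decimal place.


Recall = TP / (TP + FN) * 100
= 70 / (70 + 8)
= 70 / 78
= 0.8974
= 89.7%

89.7


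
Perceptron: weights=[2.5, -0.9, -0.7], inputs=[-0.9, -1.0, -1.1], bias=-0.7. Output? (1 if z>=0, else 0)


z = w . x + b
= 2.5*-0.9 + -0.9*-1.0 + -0.7*-1.1 + -0.7
= -2.25 + 0.9 + 0.77 + -0.7
= -0.58 + -0.7
= -1.28
Since z = -1.28 < 0, output = 0

0


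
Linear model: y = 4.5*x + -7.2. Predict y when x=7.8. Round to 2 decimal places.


y = 4.5 * 7.8 + (-7.2)
= 35.1 + (-7.2)
= 27.90

27.90


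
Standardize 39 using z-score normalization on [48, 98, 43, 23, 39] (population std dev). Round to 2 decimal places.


Mean = (48 + 98 + 43 + 23 + 39) / 5 = 50.2
Variance = sum((x_i - mean)^2) / n = 641.36
Std = sqrt(641.36) = 25.3251
Z = (x - mean) / std
= (39 - 50.2) / 25.3251
= -11.2 / 25.3251
= -0.44

-0.44


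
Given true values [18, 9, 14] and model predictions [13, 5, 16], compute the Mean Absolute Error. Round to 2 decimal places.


Absolute errors: [5, 4, 2]
Sum of absolute errors = 11
MAE = 11 / 3 = 3.67

3.67


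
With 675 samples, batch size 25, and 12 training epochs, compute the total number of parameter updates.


Iterations per epoch = 675 / 25 = 27
Total updates = iterations_per_epoch * epochs
= 27 * 12
= 324

324


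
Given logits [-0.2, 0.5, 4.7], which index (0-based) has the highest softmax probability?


Softmax is a monotonic transformation, so it preserves the argmax.
We need to find the index of the maximum logit.
Index 0: -0.2
Index 1: 0.5
Index 2: 4.7
Maximum logit = 4.7 at index 2

2


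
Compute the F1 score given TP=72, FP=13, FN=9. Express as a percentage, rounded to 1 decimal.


Precision = TP / (TP + FP) = 72 / 85 = 0.8471
Recall = TP / (TP + FN) = 72 / 81 = 0.8889
F1 = 2 * P * R / (P + R)
= 2 * 0.8471 * 0.8889 / (0.8471 + 0.8889)
= 1.5059 / 1.7359
= 0.8675
As percentage: 86.7%

86.7


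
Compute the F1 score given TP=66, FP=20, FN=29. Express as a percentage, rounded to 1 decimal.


Precision = TP / (TP + FP) = 66 / 86 = 0.7674
Recall = TP / (TP + FN) = 66 / 95 = 0.6947
F1 = 2 * P * R / (P + R)
= 2 * 0.7674 * 0.6947 / (0.7674 + 0.6947)
= 1.0663 / 1.4622
= 0.7293
As percentage: 72.9%

72.9


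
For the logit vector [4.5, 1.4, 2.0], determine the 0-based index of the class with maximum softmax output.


Softmax is a monotonic transformation, so it preserves the argmax.
We need to find the index of the maximum logit.
Index 0: 4.5
Index 1: 1.4
Index 2: 2.0
Maximum logit = 4.5 at index 0

0


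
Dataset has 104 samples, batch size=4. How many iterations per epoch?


Iterations per epoch = dataset_size / batch_size
= 104 / 4
= 26

26


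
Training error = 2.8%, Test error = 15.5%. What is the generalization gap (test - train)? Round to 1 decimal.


Generalization gap = test_error - train_error
= 15.5 - 2.8
= 12.7%
A large gap suggests overfitting.

12.7


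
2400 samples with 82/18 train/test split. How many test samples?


Train samples = 2400 * 82% = 1968
Test samples = 2400 - 1968
= 432

432


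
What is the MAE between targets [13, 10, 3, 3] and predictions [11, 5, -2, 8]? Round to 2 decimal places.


Absolute errors: [2, 5, 5, 5]
Sum of absolute errors = 17
MAE = 17 / 4 = 4.25

4.25


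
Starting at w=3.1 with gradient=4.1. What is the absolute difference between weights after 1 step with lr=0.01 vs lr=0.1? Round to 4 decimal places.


With lr=0.01: w_new = 3.1 - 0.01 * 4.1 = 3.059
With lr=0.1: w_new = 3.1 - 0.1 * 4.1 = 2.69
Absolute difference = |3.059 - 2.69|
= 0.3690

0.3690


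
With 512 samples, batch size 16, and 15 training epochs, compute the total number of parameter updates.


Iterations per epoch = 512 / 16 = 32
Total updates = iterations_per_epoch * epochs
= 32 * 15
= 480

480


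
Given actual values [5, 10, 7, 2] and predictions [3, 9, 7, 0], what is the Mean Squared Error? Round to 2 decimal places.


Differences: [2, 1, 0, 2]
Squared errors: [4, 1, 0, 4]
Sum of squared errors = 9
MSE = 9 / 4 = 2.25

2.25


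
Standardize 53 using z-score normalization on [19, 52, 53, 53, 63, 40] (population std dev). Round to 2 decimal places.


Mean = (19 + 52 + 53 + 53 + 63 + 40) / 6 = 46.6667
Variance = sum((x_i - mean)^2) / n = 197.5556
Std = sqrt(197.5556) = 14.0554
Z = (x - mean) / std
= (53 - 46.6667) / 14.0554
= 6.3333 / 14.0554
= 0.45

0.45


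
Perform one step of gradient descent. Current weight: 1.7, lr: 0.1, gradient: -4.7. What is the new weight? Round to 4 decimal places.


w_new = w_old - lr * gradient
= 1.7 - 0.1 * -4.7
= 1.7 - (-0.47)
= 2.1700

2.1700


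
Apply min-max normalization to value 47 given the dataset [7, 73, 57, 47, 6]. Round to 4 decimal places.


Min = 6, Max = 73
Range = 73 - 6 = 67
Scaled = (x - min) / (max - min)
= (47 - 6) / 67
= 41 / 67
= 0.6119

0.6119


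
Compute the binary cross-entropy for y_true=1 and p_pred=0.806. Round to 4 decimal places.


For y=1: Loss = -log(p)
= -log(0.806)
= -(-0.2157)
= 0.2157

0.2157


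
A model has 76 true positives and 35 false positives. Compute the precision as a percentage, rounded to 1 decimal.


Precision = TP / (TP + FP) * 100
= 76 / (76 + 35)
= 76 / 111
= 0.6847
= 68.5%

68.5


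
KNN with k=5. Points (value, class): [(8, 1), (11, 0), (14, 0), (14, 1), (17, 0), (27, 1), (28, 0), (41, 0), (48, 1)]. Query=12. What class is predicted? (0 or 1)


Distances from query 12:
Point 11 (class 0): distance = 1
Point 14 (class 0): distance = 2
Point 14 (class 1): distance = 2
Point 8 (class 1): distance = 4
Point 17 (class 0): distance = 5
K=5 nearest neighbors: classes = [0, 0, 1, 1, 0]
Votes for class 1: 2 / 5
Majority vote => class 0

0


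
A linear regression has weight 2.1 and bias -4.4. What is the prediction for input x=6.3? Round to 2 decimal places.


y = 2.1 * 6.3 + (-4.4)
= 13.23 + (-4.4)
= 8.83

8.83


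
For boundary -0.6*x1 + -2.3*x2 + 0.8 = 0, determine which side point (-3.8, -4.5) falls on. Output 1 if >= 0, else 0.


Compute -0.6 * -3.8 + -2.3 * -4.5 + 0.8
= 2.28 + 10.35 + 0.8
= 13.43
Since 13.43 >= 0, the point is on the positive side.

1


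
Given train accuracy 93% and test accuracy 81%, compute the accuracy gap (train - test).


Gap = train_accuracy - test_accuracy
= 93 - 81
= 12%
This gap suggests the model is overfitting.

12


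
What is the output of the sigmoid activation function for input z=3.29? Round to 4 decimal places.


sigmoid(z) = 1 / (1 + exp(-z))
exp(-(3.29)) = exp(-3.29) = 0.0373
1 + 0.0373 = 1.0373
1 / 1.0373 = 0.9641

0.9641
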